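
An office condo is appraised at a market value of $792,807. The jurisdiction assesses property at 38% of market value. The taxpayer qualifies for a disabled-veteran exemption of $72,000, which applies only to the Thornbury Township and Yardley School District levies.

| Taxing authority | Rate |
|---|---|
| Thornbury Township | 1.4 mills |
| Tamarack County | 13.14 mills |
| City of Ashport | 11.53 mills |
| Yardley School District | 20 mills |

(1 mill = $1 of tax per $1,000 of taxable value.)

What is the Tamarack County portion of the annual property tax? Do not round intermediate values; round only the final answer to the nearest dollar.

Assessed value = $792,807 × 0.38 = $301,266.66
Tamarack County taxable value = $301,266.66 (exemption does not apply)
Tamarack County levy = $301,266.66 × 0.01314 = $3,958.6439124

$3,959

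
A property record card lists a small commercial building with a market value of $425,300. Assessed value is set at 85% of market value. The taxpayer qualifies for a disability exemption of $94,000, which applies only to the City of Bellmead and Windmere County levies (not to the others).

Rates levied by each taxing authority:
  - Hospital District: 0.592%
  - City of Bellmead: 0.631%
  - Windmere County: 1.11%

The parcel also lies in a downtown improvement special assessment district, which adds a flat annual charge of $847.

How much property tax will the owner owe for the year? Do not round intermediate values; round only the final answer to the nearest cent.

$7,644.37

Assessed value = $425,300 × 0.85 = $361,505
Hospital District: $361,505 × 0.00592 = $2,140.1096
City of Bellmead: ($361,505 − $94,000) × 0.00631 = $267,505 × 0.00631 = $1,687.95655
Windmere County: ($361,505 − $94,000) × 0.0111 = $267,505 × 0.0111 = $2,969.3055
Levies subtotal = $6,797.37165
Total = $6,797.37165 + $847 = $7,644.37165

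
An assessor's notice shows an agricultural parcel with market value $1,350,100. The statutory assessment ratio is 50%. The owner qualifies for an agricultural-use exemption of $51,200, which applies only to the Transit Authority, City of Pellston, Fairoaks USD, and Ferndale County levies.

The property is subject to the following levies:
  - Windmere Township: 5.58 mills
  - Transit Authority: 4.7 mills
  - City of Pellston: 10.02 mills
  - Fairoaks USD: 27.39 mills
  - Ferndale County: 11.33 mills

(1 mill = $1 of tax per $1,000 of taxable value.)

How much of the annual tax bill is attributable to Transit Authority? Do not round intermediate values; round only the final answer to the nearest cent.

$2,932.10

Assessed value = $1,350,100 × 0.5 = $675,050
Transit Authority taxable value = $675,050 − $51,200 = $623,850
Transit Authority levy = $623,850 × 0.0047 = $2,932.095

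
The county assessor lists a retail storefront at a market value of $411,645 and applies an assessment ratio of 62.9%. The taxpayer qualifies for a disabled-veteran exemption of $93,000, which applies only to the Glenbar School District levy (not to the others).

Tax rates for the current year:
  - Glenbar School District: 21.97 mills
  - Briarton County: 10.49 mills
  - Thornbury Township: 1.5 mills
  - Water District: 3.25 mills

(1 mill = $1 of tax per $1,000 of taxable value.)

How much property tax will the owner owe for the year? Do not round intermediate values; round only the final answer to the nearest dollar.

$7,591

Assessed value = $411,645 × 0.629 = $258,924.705
Glenbar School District: ($258,924.705 − $93,000) × 0.02197 = $165,924.705 × 0.02197 = $3,645.36576885
Briarton County: $258,924.705 × 0.01049 = $2,716.12015545
Thornbury Township: $258,924.705 × 0.0015 = $388.3870575
Water District: $258,924.705 × 0.00325 = $841.50529125
Total = $7,591.37827305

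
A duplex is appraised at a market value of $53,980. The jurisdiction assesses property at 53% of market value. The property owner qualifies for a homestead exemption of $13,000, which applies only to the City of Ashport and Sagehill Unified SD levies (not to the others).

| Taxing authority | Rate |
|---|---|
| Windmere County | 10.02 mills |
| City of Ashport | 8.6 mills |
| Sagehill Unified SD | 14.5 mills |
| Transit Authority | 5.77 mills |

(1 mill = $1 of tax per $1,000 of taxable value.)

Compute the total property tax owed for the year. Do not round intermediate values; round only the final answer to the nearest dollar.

$812

Assessed value = $53,980 × 0.53 = $28,609.4
Windmere County: $28,609.4 × 0.01002 = $286.666188
City of Ashport: ($28,609.4 − $13,000) × 0.0086 = $15,609.4 × 0.0086 = $134.24084
Sagehill Unified SD: ($28,609.4 − $13,000) × 0.0145 = $15,609.4 × 0.0145 = $226.3363
Transit Authority: $28,609.4 × 0.00577 = $165.076238
Total = $812.319566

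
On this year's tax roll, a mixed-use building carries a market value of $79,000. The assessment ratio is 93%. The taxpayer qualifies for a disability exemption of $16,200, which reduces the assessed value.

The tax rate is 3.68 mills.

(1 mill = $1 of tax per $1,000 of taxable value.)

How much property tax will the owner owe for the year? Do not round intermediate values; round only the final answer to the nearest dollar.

Assessed value = $79,000 × 0.93 = $73,470
Taxable value = $73,470 − $16,200 = $57,270
Tax = $57,270 × 0.00368 = $210.7536

$211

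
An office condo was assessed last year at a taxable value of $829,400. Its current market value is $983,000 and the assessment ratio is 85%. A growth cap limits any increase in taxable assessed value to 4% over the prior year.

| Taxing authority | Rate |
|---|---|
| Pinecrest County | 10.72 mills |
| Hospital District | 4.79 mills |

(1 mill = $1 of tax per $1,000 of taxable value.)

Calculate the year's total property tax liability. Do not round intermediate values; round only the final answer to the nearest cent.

$12,959.38

Uncapped assessed value = $983,000 × 0.85 = $835,550
Cap limit = $829,400 × 1.04 = $862,576
Taxable assessed value = min($835,550, $862,576) = $835,550 (cap does not bind)
Pinecrest County: $835,550 × 0.01072 = $8,957.096
Hospital District: $835,550 × 0.00479 = $4,002.2845
Total = $12,959.3805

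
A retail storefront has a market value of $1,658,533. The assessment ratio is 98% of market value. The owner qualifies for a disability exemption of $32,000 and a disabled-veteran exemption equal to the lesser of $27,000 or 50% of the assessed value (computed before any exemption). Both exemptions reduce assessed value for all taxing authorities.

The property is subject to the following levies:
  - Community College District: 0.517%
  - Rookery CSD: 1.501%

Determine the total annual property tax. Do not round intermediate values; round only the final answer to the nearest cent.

Assessed value = $1,658,533 × 0.98 = $1,625,362.34
Disabled-veteran exemption = min($27,000, 50% × $1,625,362.34) = min($27,000, $812,681.17) = $27,000 (dollar cap binds)
Taxable value = $1,625,362.34 − $32,000 − $27,000 = $1,566,362.34
Community College District: $1,566,362.34 × 0.00517 = $8,098.0932978
Rookery CSD: $1,566,362.34 × 0.01501 = $23,511.0987234
Total = $31,609.1920212

$31,609.19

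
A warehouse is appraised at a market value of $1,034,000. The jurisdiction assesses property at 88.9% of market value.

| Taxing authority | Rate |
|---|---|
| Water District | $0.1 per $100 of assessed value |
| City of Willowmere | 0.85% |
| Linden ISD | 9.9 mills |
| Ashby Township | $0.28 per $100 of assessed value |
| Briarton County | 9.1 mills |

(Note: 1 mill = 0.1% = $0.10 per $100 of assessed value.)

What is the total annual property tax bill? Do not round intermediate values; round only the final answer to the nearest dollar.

Assessed value = $1,034,000 × 0.889 = $919,226
Water District: $919,226 × 0.001 = $919.226
City of Willowmere: $919,226 × 0.0085 = $7,813.421
Linden ISD: $919,226 × 0.0099 = $9,100.3374
Ashby Township: $919,226 × 0.0028 = $2,573.8328
Briarton County: $919,226 × 0.0091 = $8,364.9566
Total = $28,771.7738

$28,772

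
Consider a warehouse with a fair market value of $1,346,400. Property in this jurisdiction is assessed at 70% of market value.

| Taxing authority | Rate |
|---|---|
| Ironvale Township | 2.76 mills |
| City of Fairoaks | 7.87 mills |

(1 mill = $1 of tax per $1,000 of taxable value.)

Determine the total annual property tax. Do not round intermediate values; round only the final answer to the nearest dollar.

Assessed value = $1,346,400 × 0.7 = $942,480
Ironvale Township: $942,480 × 0.00276 = $2,601.2448
City of Fairoaks: $942,480 × 0.00787 = $7,417.3176
Total = $2,601.2448 + $7,417.3176 = $10,018.5624

$10,019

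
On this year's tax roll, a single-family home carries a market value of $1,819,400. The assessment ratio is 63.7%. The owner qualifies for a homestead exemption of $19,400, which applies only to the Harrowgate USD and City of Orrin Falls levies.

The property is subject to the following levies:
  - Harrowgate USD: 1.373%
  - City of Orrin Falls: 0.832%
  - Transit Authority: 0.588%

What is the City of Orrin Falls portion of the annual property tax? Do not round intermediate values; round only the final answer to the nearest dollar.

$9,481

Assessed value = $1,819,400 × 0.637 = $1,158,957.8
City of Orrin Falls taxable value = $1,158,957.8 − $19,400 = $1,139,557.8
City of Orrin Falls levy = $1,139,557.8 × 0.00832 = $9,481.120896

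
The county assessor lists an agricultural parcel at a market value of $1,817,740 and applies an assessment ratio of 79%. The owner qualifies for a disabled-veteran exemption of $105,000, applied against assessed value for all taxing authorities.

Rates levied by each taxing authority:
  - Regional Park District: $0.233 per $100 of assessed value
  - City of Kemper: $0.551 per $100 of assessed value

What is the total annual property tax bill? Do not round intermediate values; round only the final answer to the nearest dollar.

$10,435

Assessed value = $1,817,740 × 0.79 = $1,436,014.6
Taxable value = $1,436,014.6 − $105,000 = $1,331,014.6
Regional Park District: $1,331,014.6 × 0.00233 = $3,101.264018
City of Kemper: $1,331,014.6 × 0.00551 = $7,333.890446
Total = $3,101.264018 + $7,333.890446 = $10,435.154464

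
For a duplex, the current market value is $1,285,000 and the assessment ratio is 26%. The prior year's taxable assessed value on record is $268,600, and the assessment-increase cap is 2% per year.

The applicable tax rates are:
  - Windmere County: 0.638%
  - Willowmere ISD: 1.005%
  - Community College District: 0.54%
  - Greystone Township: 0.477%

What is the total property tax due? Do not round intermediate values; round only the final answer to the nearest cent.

Uncapped assessed value = $1,285,000 × 0.26 = $334,100
Cap limit = $268,600 × 1.02 = $273,972
Taxable assessed value = min($334,100, $273,972) = $273,972 (cap binds)
Windmere County: $273,972 × 0.00638 = $1,747.94136
Willowmere ISD: $273,972 × 0.01005 = $2,753.4186
Community College District: $273,972 × 0.0054 = $1,479.4488
Greystone Township: $273,972 × 0.00477 = $1,306.84644
Total = $7,287.6552

$7,287.66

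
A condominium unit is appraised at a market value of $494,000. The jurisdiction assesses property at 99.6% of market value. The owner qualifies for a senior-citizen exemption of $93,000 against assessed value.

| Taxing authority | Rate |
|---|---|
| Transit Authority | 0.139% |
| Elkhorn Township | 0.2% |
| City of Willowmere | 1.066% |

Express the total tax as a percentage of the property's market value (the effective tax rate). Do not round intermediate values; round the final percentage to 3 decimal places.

1.135%

Assessed value = $494,000 × 0.996 = $492,024
Taxable value = $492,024 − $93,000 = $399,024
Transit Authority: $399,024 × 0.00139 = $554.64336
Elkhorn Township: $399,024 × 0.002 = $798.048
City of Willowmere: $399,024 × 0.01066 = $4,253.59584
Total tax = $5,606.2872
Effective rate = $5,606.2872 ÷ $494,000 = 1.135% of market value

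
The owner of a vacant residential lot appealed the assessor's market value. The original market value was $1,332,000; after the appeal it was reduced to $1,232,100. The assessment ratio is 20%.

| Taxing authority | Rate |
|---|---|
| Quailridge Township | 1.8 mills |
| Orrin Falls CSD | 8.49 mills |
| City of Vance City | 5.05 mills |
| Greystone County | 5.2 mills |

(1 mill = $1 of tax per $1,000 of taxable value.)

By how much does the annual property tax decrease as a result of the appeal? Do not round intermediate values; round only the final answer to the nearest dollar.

$410

Old assessed value = $1,332,000 × 0.2 = $266,400
New assessed value = $1,232,100 × 0.2 = $246,420
Combined rate = 0.0018 + 0.00849 + 0.00505 + 0.0052 = 0.02054
Old tax = $266,400 × 0.02054 = $5,471.856
New tax = $246,420 × 0.02054 = $5,061.4668
Reduction = $5,471.856 − $5,061.4668 = $410.3892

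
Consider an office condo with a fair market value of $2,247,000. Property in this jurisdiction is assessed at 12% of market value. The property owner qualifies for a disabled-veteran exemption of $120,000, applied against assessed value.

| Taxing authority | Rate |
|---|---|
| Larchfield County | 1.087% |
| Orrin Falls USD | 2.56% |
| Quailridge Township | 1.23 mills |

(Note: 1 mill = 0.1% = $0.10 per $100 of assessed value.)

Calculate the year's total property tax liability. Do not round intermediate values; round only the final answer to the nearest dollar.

Assessed value = $2,247,000 × 0.12 = $269,640
Taxable value = $269,640 − $120,000 = $149,640
Larchfield County: $149,640 × 0.01087 = $1,626.5868
Orrin Falls USD: $149,640 × 0.0256 = $3,830.784
Quailridge Township: $149,640 × 0.00123 = $184.0572
Total = $5,641.428

$5,641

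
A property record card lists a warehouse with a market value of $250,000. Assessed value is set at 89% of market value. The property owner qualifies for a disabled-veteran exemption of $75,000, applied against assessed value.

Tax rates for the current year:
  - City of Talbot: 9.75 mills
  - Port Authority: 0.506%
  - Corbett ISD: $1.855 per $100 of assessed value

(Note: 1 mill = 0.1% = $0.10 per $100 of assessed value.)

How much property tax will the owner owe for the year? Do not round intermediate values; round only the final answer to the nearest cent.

$4,920.60

Assessed value = $250,000 × 0.89 = $222,500
Taxable value = $222,500 − $75,000 = $147,500
City of Talbot: $147,500 × 0.00975 = $1,438.125
Port Authority: $147,500 × 0.00506 = $746.35
Corbett ISD: $147,500 × 0.01855 = $2,736.125
Total = $4,920.6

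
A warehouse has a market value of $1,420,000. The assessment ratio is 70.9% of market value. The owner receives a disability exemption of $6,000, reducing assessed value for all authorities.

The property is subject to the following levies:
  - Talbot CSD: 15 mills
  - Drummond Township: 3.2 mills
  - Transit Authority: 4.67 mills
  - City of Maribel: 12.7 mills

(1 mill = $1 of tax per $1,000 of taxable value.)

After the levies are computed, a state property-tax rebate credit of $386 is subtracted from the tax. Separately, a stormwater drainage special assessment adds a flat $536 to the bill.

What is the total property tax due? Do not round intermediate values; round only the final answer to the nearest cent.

Assessed value = $1,420,000 × 0.709 = $1,006,780
Taxable value = $1,006,780 − $6,000 = $1,000,780
Talbot CSD: $1,000,780 × 0.015 = $15,011.7
Drummond Township: $1,000,780 × 0.0032 = $3,202.496
Transit Authority: $1,000,780 × 0.00467 = $4,673.6426
City of Maribel: $1,000,780 × 0.0127 = $12,709.906
Levies subtotal = $35,597.7446
After credit = $35,597.7446 − $386 = $35,211.7446
Total = $35,211.7446 + $536 = $35,747.7446

$35,747.74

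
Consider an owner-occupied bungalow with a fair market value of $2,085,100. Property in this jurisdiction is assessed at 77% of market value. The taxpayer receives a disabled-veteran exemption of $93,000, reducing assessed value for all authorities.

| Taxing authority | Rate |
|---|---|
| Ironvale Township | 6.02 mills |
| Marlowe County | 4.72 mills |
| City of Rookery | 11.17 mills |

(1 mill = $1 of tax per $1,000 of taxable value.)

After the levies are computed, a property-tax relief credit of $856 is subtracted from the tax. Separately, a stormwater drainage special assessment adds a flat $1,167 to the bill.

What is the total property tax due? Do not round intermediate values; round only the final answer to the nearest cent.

Assessed value = $2,085,100 × 0.77 = $1,605,527
Taxable value = $1,605,527 − $93,000 = $1,512,527
Ironvale Township: $1,512,527 × 0.00602 = $9,105.41254
Marlowe County: $1,512,527 × 0.00472 = $7,139.12744
City of Rookery: $1,512,527 × 0.01117 = $16,894.92659
Levies subtotal = $33,139.46657
After credit = $33,139.46657 − $856 = $32,283.46657
Total = $32,283.46657 + $1,167 = $33,450.46657

$33,450.47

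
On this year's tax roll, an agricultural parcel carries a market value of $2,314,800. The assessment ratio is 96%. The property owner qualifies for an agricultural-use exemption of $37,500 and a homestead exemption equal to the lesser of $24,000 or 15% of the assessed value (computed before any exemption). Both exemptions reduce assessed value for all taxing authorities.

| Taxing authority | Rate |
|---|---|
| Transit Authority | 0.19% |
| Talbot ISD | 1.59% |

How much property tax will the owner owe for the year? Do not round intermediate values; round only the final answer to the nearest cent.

Assessed value = $2,314,800 × 0.96 = $2,222,208
Homestead exemption = min($24,000, 15% × $2,222,208) = min($24,000, $333,331.2) = $24,000 (dollar cap binds)
Taxable value = $2,222,208 − $37,500 − $24,000 = $2,160,708
Transit Authority: $2,160,708 × 0.0019 = $4,105.3452
Talbot ISD: $2,160,708 × 0.0159 = $34,355.2572
Total = $38,460.6024

$38,460.60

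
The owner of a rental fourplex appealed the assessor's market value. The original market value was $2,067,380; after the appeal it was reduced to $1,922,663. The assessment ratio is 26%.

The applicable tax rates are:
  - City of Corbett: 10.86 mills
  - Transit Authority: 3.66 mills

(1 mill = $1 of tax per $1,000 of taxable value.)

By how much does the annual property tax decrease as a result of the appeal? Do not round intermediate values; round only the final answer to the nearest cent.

$546.34

Old assessed value = $2,067,380 × 0.26 = $537,518.8
New assessed value = $1,922,663 × 0.26 = $499,892.38
Combined rate = 0.01086 + 0.00366 = 0.01452
Old tax = $537,518.8 × 0.01452 = $7,804.772976
New tax = $499,892.38 × 0.01452 = $7,258.4373576
Reduction = $7,804.772976 − $7,258.4373576 = $546.3356184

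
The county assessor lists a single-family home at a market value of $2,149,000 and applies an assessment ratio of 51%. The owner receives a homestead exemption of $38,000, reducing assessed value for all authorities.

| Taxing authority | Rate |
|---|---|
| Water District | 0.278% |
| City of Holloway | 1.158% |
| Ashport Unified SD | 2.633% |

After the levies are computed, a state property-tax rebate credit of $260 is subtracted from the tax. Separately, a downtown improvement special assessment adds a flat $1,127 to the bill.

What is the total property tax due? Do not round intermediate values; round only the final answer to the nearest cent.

$43,916.61

Assessed value = $2,149,000 × 0.51 = $1,095,990
Taxable value = $1,095,990 − $38,000 = $1,057,990
Water District: $1,057,990 × 0.00278 = $2,941.2122
City of Holloway: $1,057,990 × 0.01158 = $12,251.5242
Ashport Unified SD: $1,057,990 × 0.02633 = $27,856.8767
Levies subtotal = $43,049.6131
After credit = $43,049.6131 − $260 = $42,789.6131
Total = $42,789.6131 + $1,127 = $43,916.6131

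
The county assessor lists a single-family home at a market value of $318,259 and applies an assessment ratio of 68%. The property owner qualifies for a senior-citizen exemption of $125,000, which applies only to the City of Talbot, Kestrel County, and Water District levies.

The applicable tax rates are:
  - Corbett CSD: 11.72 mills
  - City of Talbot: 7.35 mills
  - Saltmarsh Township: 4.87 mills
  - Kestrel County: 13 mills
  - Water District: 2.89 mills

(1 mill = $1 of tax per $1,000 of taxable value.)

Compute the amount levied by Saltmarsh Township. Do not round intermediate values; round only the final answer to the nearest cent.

$1,053.95

Assessed value = $318,259 × 0.68 = $216,416.12
Saltmarsh Township taxable value = $216,416.12 (exemption does not apply)
Saltmarsh Township levy = $216,416.12 × 0.00487 = $1,053.9465044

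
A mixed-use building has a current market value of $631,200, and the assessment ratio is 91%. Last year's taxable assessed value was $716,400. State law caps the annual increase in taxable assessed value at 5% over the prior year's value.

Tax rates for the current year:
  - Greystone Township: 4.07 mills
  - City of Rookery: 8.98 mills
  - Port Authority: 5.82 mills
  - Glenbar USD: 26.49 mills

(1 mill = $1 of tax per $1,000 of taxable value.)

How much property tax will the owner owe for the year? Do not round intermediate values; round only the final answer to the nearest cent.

Uncapped assessed value = $631,200 × 0.91 = $574,392
Cap limit = $716,400 × 1.05 = $752,220
Taxable assessed value = min($574,392, $752,220) = $574,392 (cap does not bind)
Greystone Township: $574,392 × 0.00407 = $2,337.77544
City of Rookery: $574,392 × 0.00898 = $5,158.04016
Port Authority: $574,392 × 0.00582 = $3,342.96144
Glenbar USD: $574,392 × 0.02649 = $15,215.64408
Total = $26,054.42112

$26,054.42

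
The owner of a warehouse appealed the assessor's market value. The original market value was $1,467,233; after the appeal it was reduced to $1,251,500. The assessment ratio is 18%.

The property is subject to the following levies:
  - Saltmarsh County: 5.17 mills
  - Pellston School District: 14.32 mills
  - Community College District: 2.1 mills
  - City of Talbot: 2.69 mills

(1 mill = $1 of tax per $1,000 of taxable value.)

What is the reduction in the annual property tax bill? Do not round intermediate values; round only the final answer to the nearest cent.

Old assessed value = $1,467,233 × 0.18 = $264,101.94
New assessed value = $1,251,500 × 0.18 = $225,270
Combined rate = 0.00517 + 0.01432 + 0.0021 + 0.00269 = 0.02428
Old tax = $264,101.94 × 0.02428 = $6,412.3951032
New tax = $225,270 × 0.02428 = $5,469.5556
Reduction = $6,412.3951032 − $5,469.5556 = $942.8395032

$942.84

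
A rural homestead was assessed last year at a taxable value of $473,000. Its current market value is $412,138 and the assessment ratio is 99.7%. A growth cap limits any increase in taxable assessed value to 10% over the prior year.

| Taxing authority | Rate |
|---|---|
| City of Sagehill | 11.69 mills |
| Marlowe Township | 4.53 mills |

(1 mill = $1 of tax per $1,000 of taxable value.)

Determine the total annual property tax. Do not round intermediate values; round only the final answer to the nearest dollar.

$6,665

Uncapped assessed value = $412,138 × 0.997 = $410,901.586
Cap limit = $473,000 × 1.1 = $520,300
Taxable assessed value = min($410,901.586, $520,300) = $410,901.586 (cap does not bind)
City of Sagehill: $410,901.586 × 0.01169 = $4,803.43954034
Marlowe Township: $410,901.586 × 0.00453 = $1,861.38418458
Total = $6,664.82372492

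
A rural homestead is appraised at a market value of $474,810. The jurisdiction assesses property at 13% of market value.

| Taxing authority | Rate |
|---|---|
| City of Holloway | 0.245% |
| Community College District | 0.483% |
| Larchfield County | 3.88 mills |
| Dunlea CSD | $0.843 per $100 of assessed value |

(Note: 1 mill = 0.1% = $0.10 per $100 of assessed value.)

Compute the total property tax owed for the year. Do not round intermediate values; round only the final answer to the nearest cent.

$1,209.20

Assessed value = $474,810 × 0.13 = $61,725.3
City of Holloway: $61,725.3 × 0.00245 = $151.226985
Community College District: $61,725.3 × 0.00483 = $298.133199
Larchfield County: $61,725.3 × 0.00388 = $239.494164
Dunlea CSD: $61,725.3 × 0.00843 = $520.344279
Total = $1,209.198627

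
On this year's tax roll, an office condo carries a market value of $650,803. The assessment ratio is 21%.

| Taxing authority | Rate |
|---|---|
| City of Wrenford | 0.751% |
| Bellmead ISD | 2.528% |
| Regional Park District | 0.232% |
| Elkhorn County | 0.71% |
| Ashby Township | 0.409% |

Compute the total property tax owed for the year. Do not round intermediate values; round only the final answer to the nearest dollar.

$6,328

Assessed value = $650,803 × 0.21 = $136,668.63
City of Wrenford: $136,668.63 × 0.00751 = $1,026.3814113
Bellmead ISD: $136,668.63 × 0.02528 = $3,454.9829664
Regional Park District: $136,668.63 × 0.00232 = $317.0712216
Elkhorn County: $136,668.63 × 0.0071 = $970.347273
Ashby Township: $136,668.63 × 0.00409 = $558.9746967
Total = $1,026.3814113 + $3,454.9829664 + $317.0712216 + $970.347273 + $558.9746967 = $6,327.757569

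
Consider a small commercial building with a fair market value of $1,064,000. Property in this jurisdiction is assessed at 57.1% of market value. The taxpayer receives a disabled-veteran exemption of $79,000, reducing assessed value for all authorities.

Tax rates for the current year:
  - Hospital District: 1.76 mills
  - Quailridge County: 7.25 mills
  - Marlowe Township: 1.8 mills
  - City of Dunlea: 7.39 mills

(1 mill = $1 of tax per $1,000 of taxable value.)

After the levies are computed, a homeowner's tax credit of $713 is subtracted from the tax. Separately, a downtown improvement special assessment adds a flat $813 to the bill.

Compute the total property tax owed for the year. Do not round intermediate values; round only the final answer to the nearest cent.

$9,719.50

Assessed value = $1,064,000 × 0.571 = $607,544
Taxable value = $607,544 − $79,000 = $528,544
Hospital District: $528,544 × 0.00176 = $930.23744
Quailridge County: $528,544 × 0.00725 = $3,831.944
Marlowe Township: $528,544 × 0.0018 = $951.3792
City of Dunlea: $528,544 × 0.00739 = $3,905.94016
Levies subtotal = $9,619.5008
After credit = $9,619.5008 − $713 = $8,906.5008
Total = $8,906.5008 + $813 = $9,719.5008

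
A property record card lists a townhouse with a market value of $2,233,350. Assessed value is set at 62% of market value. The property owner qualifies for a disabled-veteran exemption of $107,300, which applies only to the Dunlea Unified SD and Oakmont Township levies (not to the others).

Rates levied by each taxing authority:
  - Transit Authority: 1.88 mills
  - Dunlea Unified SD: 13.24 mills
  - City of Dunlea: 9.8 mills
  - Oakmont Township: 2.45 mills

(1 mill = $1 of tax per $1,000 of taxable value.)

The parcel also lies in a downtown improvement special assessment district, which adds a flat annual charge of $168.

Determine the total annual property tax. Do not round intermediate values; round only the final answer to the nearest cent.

Assessed value = $2,233,350 × 0.62 = $1,384,677
Transit Authority: $1,384,677 × 0.00188 = $2,603.19276
Dunlea Unified SD: ($1,384,677 − $107,300) × 0.01324 = $1,277,377 × 0.01324 = $16,912.47148
City of Dunlea: $1,384,677 × 0.0098 = $13,569.8346
Oakmont Township: ($1,384,677 − $107,300) × 0.00245 = $1,277,377 × 0.00245 = $3,129.57365
Levies subtotal = $36,215.07249
Total = $36,215.07249 + $168 = $36,383.07249

$36,383.07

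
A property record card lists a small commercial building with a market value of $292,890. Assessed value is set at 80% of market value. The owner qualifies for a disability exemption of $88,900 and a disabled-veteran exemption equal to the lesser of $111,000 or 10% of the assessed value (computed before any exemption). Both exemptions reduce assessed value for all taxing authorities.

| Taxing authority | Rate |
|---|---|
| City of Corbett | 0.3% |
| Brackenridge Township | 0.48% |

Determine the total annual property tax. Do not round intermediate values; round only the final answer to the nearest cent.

Assessed value = $292,890 × 0.8 = $234,312
Disabled-veteran exemption = min($111,000, 10% × $234,312) = min($111,000, $23,431.2) = $23,431.2 (percentage binds)
Taxable value = $234,312 − $88,900 − $23,431.2 = $121,980.8
City of Corbett: $121,980.8 × 0.003 = $365.9424
Brackenridge Township: $121,980.8 × 0.0048 = $585.50784
Total = $951.45024

$951.45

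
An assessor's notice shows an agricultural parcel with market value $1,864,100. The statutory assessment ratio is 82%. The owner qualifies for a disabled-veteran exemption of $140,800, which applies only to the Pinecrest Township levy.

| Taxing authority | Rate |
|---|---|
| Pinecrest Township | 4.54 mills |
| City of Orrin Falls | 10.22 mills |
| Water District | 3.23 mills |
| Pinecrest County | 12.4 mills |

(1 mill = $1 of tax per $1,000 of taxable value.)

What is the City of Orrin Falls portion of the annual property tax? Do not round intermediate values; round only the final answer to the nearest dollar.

$15,622

Assessed value = $1,864,100 × 0.82 = $1,528,562
City of Orrin Falls taxable value = $1,528,562 (exemption does not apply)
City of Orrin Falls levy = $1,528,562 × 0.01022 = $15,621.90364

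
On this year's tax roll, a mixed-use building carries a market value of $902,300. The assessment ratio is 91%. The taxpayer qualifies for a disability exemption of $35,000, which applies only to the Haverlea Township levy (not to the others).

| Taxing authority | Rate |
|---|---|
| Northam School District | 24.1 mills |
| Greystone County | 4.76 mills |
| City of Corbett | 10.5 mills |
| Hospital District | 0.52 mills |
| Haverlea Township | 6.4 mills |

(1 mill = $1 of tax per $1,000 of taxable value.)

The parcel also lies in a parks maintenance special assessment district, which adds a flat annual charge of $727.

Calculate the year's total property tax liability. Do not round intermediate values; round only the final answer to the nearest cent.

Assessed value = $902,300 × 0.91 = $821,093
Northam School District: $821,093 × 0.0241 = $19,788.3413
Greystone County: $821,093 × 0.00476 = $3,908.40268
City of Corbett: $821,093 × 0.0105 = $8,621.4765
Hospital District: $821,093 × 0.00052 = $426.96836
Haverlea Township: ($821,093 − $35,000) × 0.0064 = $786,093 × 0.0064 = $5,030.9952
Levies subtotal = $37,776.18404
Total = $37,776.18404 + $727 = $38,503.18404

$38,503.18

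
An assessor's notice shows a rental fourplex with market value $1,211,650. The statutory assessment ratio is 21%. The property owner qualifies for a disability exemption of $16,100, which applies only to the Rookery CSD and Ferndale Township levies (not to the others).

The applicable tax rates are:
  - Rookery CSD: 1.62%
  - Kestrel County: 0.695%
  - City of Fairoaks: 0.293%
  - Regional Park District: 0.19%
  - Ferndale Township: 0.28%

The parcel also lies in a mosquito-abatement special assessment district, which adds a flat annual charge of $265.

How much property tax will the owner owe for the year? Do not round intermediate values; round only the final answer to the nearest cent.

Assessed value = $1,211,650 × 0.21 = $254,446.5
Rookery CSD: ($254,446.5 − $16,100) × 0.0162 = $238,346.5 × 0.0162 = $3,861.2133
Kestrel County: $254,446.5 × 0.00695 = $1,768.403175
City of Fairoaks: $254,446.5 × 0.00293 = $745.528245
Regional Park District: $254,446.5 × 0.0019 = $483.44835
Ferndale Township: ($254,446.5 − $16,100) × 0.0028 = $238,346.5 × 0.0028 = $667.3702
Levies subtotal = $7,525.96327
Total = $7,525.96327 + $265 = $7,790.96327

$7,790.96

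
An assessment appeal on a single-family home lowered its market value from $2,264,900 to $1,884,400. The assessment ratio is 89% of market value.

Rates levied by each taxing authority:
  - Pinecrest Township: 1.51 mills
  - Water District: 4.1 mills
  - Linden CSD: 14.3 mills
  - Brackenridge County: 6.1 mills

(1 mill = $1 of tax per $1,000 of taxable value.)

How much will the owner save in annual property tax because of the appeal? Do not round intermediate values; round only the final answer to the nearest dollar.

Old assessed value = $2,264,900 × 0.89 = $2,015,761
New assessed value = $1,884,400 × 0.89 = $1,677,116
Combined rate = 0.00151 + 0.0041 + 0.0143 + 0.0061 = 0.02601
Old tax = $2,015,761 × 0.02601 = $52,429.94361
New tax = $1,677,116 × 0.02601 = $43,621.78716
Reduction = $52,429.94361 − $43,621.78716 = $8,808.15645

$8,808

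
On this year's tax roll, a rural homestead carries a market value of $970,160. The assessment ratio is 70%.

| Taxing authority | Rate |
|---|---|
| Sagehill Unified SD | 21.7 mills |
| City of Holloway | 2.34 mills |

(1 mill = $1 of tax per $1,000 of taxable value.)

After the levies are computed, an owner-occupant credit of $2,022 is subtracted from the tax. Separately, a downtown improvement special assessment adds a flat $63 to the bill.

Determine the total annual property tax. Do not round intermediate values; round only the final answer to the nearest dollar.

$14,367

Assessed value = $970,160 × 0.7 = $679,112
Sagehill Unified SD: $679,112 × 0.0217 = $14,736.7304
City of Holloway: $679,112 × 0.00234 = $1,589.12208
Levies subtotal = $16,325.85248
After credit = $16,325.85248 − $2,022 = $14,303.85248
Total = $14,303.85248 + $63 = $14,366.85248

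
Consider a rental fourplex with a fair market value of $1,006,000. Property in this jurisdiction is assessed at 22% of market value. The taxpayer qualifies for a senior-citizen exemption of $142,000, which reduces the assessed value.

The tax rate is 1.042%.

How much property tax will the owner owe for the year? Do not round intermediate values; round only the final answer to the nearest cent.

$826.51

Assessed value = $1,006,000 × 0.22 = $221,320
Taxable value = $221,320 − $142,000 = $79,320
Tax = $79,320 × 0.01042 = $826.5144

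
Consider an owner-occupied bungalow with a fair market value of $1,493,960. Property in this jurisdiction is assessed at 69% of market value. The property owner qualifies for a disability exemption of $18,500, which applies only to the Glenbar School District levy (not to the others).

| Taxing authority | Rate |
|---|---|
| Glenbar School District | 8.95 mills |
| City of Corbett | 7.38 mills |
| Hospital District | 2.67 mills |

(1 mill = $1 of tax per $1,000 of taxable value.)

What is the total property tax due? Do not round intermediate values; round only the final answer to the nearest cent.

Assessed value = $1,493,960 × 0.69 = $1,030,832.4
Glenbar School District: ($1,030,832.4 − $18,500) × 0.00895 = $1,012,332.4 × 0.00895 = $9,060.37498
City of Corbett: $1,030,832.4 × 0.00738 = $7,607.543112
Hospital District: $1,030,832.4 × 0.00267 = $2,752.322508
Total = $19,420.2406

$19,420.24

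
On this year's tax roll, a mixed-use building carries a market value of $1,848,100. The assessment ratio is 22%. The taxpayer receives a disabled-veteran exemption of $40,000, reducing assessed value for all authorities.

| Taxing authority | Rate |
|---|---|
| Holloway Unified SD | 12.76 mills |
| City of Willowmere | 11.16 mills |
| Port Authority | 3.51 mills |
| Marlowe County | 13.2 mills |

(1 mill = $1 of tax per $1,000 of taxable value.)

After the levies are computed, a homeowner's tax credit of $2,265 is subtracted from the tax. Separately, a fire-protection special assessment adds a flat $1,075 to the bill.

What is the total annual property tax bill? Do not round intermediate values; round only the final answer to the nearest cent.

Assessed value = $1,848,100 × 0.22 = $406,582
Taxable value = $406,582 − $40,000 = $366,582
Holloway Unified SD: $366,582 × 0.01276 = $4,677.58632
City of Willowmere: $366,582 × 0.01116 = $4,091.05512
Port Authority: $366,582 × 0.00351 = $1,286.70282
Marlowe County: $366,582 × 0.0132 = $4,838.8824
Levies subtotal = $14,894.22666
After credit = $14,894.22666 − $2,265 = $12,629.22666
Total = $12,629.22666 + $1,075 = $13,704.22666

$13,704.23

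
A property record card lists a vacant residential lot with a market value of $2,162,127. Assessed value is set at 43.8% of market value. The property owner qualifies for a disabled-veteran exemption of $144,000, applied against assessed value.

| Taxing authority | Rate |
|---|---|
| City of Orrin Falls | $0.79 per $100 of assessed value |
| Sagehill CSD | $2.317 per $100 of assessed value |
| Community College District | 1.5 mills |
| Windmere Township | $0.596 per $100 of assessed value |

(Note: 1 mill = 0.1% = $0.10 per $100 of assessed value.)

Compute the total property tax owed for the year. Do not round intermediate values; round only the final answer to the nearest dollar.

Assessed value = $2,162,127 × 0.438 = $947,011.626
Taxable value = $947,011.626 − $144,000 = $803,011.626
City of Orrin Falls: $803,011.626 × 0.0079 = $6,343.7918454
Sagehill CSD: $803,011.626 × 0.02317 = $18,605.77937442
Community College District: $803,011.626 × 0.0015 = $1,204.517439
Windmere Township: $803,011.626 × 0.00596 = $4,785.94929096
Total = $30,940.03794978

$30,940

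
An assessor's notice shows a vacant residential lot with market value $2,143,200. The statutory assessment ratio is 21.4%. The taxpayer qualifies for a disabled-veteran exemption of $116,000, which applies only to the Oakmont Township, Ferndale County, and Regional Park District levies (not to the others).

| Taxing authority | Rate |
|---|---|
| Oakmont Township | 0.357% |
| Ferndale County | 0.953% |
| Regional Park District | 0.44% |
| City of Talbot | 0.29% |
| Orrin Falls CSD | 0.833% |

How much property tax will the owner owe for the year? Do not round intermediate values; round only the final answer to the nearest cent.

Assessed value = $2,143,200 × 0.214 = $458,644.8
Oakmont Township: ($458,644.8 − $116,000) × 0.00357 = $342,644.8 × 0.00357 = $1,223.241936
Ferndale County: ($458,644.8 − $116,000) × 0.00953 = $342,644.8 × 0.00953 = $3,265.404944
Regional Park District: ($458,644.8 − $116,000) × 0.0044 = $342,644.8 × 0.0044 = $1,507.63712
City of Talbot: $458,644.8 × 0.0029 = $1,330.06992
Orrin Falls CSD: $458,644.8 × 0.00833 = $3,820.511184
Total = $11,146.865104

$11,146.87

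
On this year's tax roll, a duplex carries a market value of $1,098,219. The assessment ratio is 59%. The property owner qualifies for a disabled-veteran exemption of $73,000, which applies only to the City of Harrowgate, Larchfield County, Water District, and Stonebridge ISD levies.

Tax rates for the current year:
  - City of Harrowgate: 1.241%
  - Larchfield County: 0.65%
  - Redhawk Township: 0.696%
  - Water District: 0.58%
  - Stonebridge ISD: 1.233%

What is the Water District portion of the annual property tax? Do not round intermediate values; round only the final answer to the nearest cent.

$3,334.71

Assessed value = $1,098,219 × 0.59 = $647,949.21
Water District taxable value = $647,949.21 − $73,000 = $574,949.21
Water District levy = $574,949.21 × 0.0058 = $3,334.705418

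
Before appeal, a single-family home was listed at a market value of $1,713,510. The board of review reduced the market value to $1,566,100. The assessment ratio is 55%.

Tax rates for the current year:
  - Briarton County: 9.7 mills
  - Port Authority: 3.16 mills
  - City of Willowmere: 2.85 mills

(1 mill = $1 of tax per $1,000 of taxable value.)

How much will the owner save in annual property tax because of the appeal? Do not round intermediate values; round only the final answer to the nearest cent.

Old assessed value = $1,713,510 × 0.55 = $942,430.5
New assessed value = $1,566,100 × 0.55 = $861,355
Combined rate = 0.0097 + 0.00316 + 0.00285 = 0.01571
Old tax = $942,430.5 × 0.01571 = $14,805.583155
New tax = $861,355 × 0.01571 = $13,531.88705
Reduction = $14,805.583155 − $13,531.88705 = $1,273.696105

$1,273.70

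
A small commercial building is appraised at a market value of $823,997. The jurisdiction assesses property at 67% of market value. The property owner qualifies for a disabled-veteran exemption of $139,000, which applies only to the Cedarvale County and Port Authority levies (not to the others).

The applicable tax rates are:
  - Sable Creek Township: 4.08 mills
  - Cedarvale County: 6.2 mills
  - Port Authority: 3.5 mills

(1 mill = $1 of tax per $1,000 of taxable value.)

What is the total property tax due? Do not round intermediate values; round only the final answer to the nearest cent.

Assessed value = $823,997 × 0.67 = $552,077.99
Sable Creek Township: $552,077.99 × 0.00408 = $2,252.4781992
Cedarvale County: ($552,077.99 − $139,000) × 0.0062 = $413,077.99 × 0.0062 = $2,561.083538
Port Authority: ($552,077.99 − $139,000) × 0.0035 = $413,077.99 × 0.0035 = $1,445.772965
Total = $6,259.3347022

$6,259.33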